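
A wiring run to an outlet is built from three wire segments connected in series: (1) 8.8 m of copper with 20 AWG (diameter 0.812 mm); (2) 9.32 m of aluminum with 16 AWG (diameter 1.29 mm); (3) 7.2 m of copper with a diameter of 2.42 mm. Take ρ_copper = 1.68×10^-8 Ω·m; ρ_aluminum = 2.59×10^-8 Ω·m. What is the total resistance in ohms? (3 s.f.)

0.496 Ω

Seg 1: A = π(0.812/2 mm)² = π(4.0600e-04 m)² = 5.178e-07 m²
R_1 = (1.68×10^-8)(8.8)/(5.178e-07) = 0.2855 Ω
Seg 2: A = π(1.29/2 mm)² = π(6.4500e-04 m)² = 1.307e-06 m²
R_2 = (2.59×10^-8)(9.32)/(1.307e-06) = 0.1847 Ω
Seg 3: A = π(d/2)² = π(1.2100e-03 m)² = 4.600e-06 m²
R_3 = (1.68×10^-8)(7.2)/(4.600e-06) = 0.0263 Ω
R_total = R_1 + R_2 + R_3 = 0.496 Ω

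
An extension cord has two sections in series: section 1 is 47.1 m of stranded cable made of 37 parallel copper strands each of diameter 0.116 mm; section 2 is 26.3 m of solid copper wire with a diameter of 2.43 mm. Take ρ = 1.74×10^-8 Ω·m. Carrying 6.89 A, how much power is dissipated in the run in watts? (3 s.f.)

104 W

Section 1: A_strand = π(5.8000e-05)² = 1.057e-08 m²; R₁ = ρL/(N·A_s) = (1.74×10^-8)(47.1)/(37×1.057e-08) = 2.096 Ω
Section 2: A = π(d/2)² = π(1.2150e-03 m)² = 4.638e-06 m²
R₂ = (1.74×10^-8)(26.3)/(4.638e-06) = 0.09867 Ω
R = R₁ + R₂ = 2.195 Ω
P = I²R = (6.89)² × 2.195 = 104 W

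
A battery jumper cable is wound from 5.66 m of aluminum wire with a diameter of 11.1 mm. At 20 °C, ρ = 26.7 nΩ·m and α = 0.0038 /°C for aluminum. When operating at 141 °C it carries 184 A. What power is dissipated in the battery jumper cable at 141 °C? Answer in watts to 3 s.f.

77.2 W

ρ = 26.7 nΩ·m = 2.67×10^-8 Ω·m
A = π(d/2)² = π(5.5500e-03 m)² = 9.677e-05 m²
R₍20₎ = ρL/A = (2.67×10^-8)(5.66)/(9.677e-05) = 0.001562 Ω
R₍141₎ = R₍20₎(1 + αΔT) = 0.001562 × (1 + 0.0038×121) = 0.00228 Ω
P = I²R = (184)² × 0.00228 = 77.2 W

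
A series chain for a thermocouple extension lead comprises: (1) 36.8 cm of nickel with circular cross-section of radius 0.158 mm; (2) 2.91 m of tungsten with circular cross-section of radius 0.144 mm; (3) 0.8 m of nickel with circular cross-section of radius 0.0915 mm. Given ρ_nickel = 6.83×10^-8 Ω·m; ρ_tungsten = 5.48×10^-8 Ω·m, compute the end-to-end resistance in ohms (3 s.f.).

Seg 1: A = πr² = π(1.5800e-04 m)² = 7.843e-08 m²
R_1 = (6.83×10^-8)(0.368)/(7.843e-08) = 0.3205 Ω
Seg 2: A = πr² = π(1.4400e-04 m)² = 6.514e-08 m²
R_2 = (5.48×10^-8)(2.91)/(6.514e-08) = 2.448 Ω
Seg 3: A = πr² = π(9.1500e-05 m)² = 2.630e-08 m²
R_3 = (6.83×10^-8)(0.8)/(2.630e-08) = 2.077 Ω
R_total = R_1 + R_2 + R_3 = 4.85 Ω

4.85 Ω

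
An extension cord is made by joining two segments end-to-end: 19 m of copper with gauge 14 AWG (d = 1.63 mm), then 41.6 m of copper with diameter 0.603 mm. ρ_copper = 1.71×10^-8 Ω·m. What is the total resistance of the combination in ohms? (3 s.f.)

Segment 1: A = π(1.63/2 mm)² = π(8.1500e-04 m)² = 2.087e-06 m²
R₁ = ρL/A = (1.71×10^-8)(19)/(2.087e-06) = 0.1557 Ω
Segment 2: A = π(d/2)² = π(3.0150e-04 m)² = 2.856e-07 m²
R₂ = (1.71×10^-8)(41.6)/(2.856e-07) = 2.491 Ω
R = R₁ + R₂ = 2.65 Ω

2.65 Ω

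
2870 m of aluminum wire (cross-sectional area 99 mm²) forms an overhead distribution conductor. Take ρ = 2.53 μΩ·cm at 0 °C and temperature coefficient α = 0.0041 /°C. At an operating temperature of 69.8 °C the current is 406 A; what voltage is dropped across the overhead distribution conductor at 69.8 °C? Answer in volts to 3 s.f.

383 V

ρ = 2.53 μΩ·cm = 2.53×10^-8 Ω·m
A = 99 mm² = 9.900e-05 m²
R₍0₎ = ρL/A = (2.53×10^-8)(2870)/(9.900e-05) = 0.7334 Ω
R₍69.8₎ = R₍0₎(1 + αΔT) = 0.7334 × (1 + 0.0041×69.8) = 0.9433 Ω
V = IR = 406 × 0.9433 = 383 V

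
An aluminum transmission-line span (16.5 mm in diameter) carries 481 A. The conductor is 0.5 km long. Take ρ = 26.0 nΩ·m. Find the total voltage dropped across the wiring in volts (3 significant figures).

ρ = 26.0 nΩ·m = 2.60×10^-8 Ω·m
A = π(d/2)² = π(8.2500e-03 m)² = 2.138e-04 m²
R = ρL/A = (2.60×10^-8)(500)/(2.138e-04) = 0.0608 Ω
V = IR = 481 × 0.0608 = 29.2 V

29.2 V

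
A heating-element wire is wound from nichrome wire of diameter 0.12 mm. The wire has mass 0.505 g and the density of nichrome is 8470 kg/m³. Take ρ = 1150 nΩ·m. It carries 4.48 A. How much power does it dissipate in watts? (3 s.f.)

ρ = 1150 nΩ·m = 1.15×10^-6 Ω·m
A = π(d/2)² = π(6.0000e-05 m)² = 1.1310e-08 m²
L = m/(density·A) = 5.050×10^-4/(8470×1.1310e-08) = 5.272 m
R = ρL/A = (1.15×10^-6)(5.272)/(1.1310e-08) = 536 Ω
P = I²R = (4.48)² × 536 = 10800 W

10800 W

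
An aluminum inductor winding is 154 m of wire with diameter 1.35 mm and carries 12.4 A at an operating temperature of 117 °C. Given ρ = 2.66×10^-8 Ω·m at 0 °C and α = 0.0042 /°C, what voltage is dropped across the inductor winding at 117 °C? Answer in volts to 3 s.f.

A = π(d/2)² = π(6.7500e-04 m)² = 1.431e-06 m²
R₍0₎ = ρL/A = (2.66×10^-8)(154)/(1.431e-06) = 2.862 Ω
R₍117₎ = R₍0₎(1 + αΔT) = 2.862 × (1 + 0.0042×117) = 4.268 Ω
V = IR = 12.4 × 4.268 = 52.9 V

52.9 V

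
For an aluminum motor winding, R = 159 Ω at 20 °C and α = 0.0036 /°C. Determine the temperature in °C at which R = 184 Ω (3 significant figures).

R = R₀(1 + α(T − T₀)) ⇒ T = T₀ + (R/R₀ − 1)/α
T = 20 + (184/159 − 1)/0.0036 = 20 + (0.1572)/0.0036 = 63.7 °C

63.7 °C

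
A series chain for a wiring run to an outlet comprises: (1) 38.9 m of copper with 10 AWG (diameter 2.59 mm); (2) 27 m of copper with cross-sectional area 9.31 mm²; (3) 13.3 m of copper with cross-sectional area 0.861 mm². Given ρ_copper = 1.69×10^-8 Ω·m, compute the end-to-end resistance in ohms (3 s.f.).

0.435 Ω

Seg 1: A = π(2.59/2 mm)² = π(1.2950e-03 m)² = 5.269e-06 m²
R_1 = (1.69×10^-8)(38.9)/(5.269e-06) = 0.1248 Ω
Seg 2: A = 9.31 mm² = 9.310e-06 m²
R_2 = (1.69×10^-8)(27)/(9.310e-06) = 0.04901 Ω
Seg 3: A = 0.861 mm² = 8.610e-07 m²
R_3 = (1.69×10^-8)(13.3)/(8.610e-07) = 0.2611 Ω
R_total = R_1 + R_2 + R_3 = 0.435 Ω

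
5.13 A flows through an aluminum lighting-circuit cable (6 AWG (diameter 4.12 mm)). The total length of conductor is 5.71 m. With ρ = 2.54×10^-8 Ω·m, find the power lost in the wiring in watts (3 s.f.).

A = π(4.12/2 mm)² = π(2.0600e-03 m)² = 1.333e-05 m²
R = ρL/A = (2.54×10^-8)(5.71)/(1.333e-05) = 0.01088 Ω
P = I²R = (5.13)² × 0.01088 = 0.286 W

0.286 W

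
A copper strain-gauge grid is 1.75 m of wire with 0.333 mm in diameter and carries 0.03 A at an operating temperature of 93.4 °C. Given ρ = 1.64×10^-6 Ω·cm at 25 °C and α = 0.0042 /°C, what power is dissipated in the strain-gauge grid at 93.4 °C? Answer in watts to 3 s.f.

ρ = 1.64×10^-6 Ω·cm = 1.64×10^-8 Ω·m
A = π(d/2)² = π(1.6650e-04 m)² = 8.709e-08 m²
R₍25₎ = ρL/A = (1.64×10^-8)(1.75)/(8.709e-08) = 0.3295 Ω
R₍93.4₎ = R₍25₎(1 + αΔT) = 0.3295 × (1 + 0.0042×68.4) = 0.4242 Ω
P = I²R = (0.03)² × 0.4242 = 3.82×10^-4 W

3.82×10^-4 W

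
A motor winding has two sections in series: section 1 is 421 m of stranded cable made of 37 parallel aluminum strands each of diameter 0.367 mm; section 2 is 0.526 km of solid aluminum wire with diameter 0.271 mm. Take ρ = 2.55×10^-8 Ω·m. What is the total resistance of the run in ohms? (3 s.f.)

235 Ω

Section 1: A_strand = π(1.8350e-04)² = 1.058e-07 m²; R₁ = ρL/(N·A_s) = (2.55×10^-8)(421)/(37×1.058e-07) = 2.743 Ω
Section 2: A = π(d/2)² = π(1.3550e-04 m)² = 5.768e-08 m²
R₂ = (2.55×10^-8)(526)/(5.768e-08) = 232.5 Ω
R = R₁ + R₂ = 235 Ω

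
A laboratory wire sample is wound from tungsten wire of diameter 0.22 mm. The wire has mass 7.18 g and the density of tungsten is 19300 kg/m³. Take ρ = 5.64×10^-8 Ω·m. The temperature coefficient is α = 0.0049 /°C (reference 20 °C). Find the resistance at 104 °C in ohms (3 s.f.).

20.5 Ω

A = π(d/2)² = π(1.1000e-04 m)² = 3.8013e-08 m²
L = m/(density·A) = 0.00718/(19300×3.8013e-08) = 9.787 m
R = ρL/A = (5.64×10^-8)(9.787)/(3.8013e-08) = 14.52 Ω
R(104 °C) = 14.52 × (1 + 0.0049×84) = 20.5 Ω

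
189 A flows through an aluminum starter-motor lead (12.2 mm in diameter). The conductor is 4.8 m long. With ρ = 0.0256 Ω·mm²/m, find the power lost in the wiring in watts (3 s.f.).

ρ = 0.0256 Ω·mm²/m = 2.56×10^-8 Ω·m
A = π(d/2)² = π(6.1000e-03 m)² = 1.169e-04 m²
R = ρL/A = (2.56×10^-8)(4.8)/(1.169e-04) = 0.001051 Ω
P = I²R = (189)² × 0.001051 = 37.5 W

37.5 W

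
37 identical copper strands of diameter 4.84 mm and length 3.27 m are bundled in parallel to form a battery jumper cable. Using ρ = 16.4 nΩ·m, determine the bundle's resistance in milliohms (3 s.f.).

0.0788 mΩ

ρ = 16.4 nΩ·m = 1.64×10^-8 Ω·m
A_strand = π(2.4200e-03 m)² = 1.840e-05 m²
R_strand = ρL/A = (1.64×10^-8)(3.27)/(1.840e-05) = 0.002915 Ω
R_total = R_strand/N = 0.002915/37 = 0.0788 mΩ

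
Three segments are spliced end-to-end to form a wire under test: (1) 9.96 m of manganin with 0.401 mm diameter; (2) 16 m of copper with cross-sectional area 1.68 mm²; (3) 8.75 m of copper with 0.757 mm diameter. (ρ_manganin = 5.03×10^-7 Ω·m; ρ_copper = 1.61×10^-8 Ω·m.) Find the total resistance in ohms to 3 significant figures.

Seg 1: A = π(d/2)² = π(2.0050e-04 m)² = 1.263e-07 m²
R_1 = (5.03×10^-7)(9.96)/(1.263e-07) = 39.67 Ω
Seg 2: A = 1.68 mm² = 1.680e-06 m²
R_2 = (1.61×10^-8)(16)/(1.680e-06) = 0.1533 Ω
Seg 3: A = π(d/2)² = π(3.7850e-04 m)² = 4.501e-07 m²
R_3 = (1.61×10^-8)(8.75)/(4.501e-07) = 0.313 Ω
R_total = R_1 + R_2 + R_3 = 40.1 Ω

40.1 Ω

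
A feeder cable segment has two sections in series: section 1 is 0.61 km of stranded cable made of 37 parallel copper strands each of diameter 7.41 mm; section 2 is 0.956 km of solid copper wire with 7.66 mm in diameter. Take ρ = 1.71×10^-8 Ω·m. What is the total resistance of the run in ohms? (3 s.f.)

0.361 Ω

Section 1: A_strand = π(3.7050e-03)² = 4.312e-05 m²; R₁ = ρL/(N·A_s) = (1.71×10^-8)(610)/(37×4.312e-05) = 0.006537 Ω
Section 2: A = π(d/2)² = π(3.8300e-03 m)² = 4.608e-05 m²
R₂ = (1.71×10^-8)(956)/(4.608e-05) = 0.3547 Ω
R = R₁ + R₂ = 0.361 Ω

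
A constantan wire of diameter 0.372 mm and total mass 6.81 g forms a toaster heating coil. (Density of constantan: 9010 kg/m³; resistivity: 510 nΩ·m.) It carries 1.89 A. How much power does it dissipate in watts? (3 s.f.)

ρ = 510 nΩ·m = 5.10×10^-7 Ω·m
A = π(d/2)² = π(1.8600e-04 m)² = 1.0869e-07 m²
L = m/(density·A) = 0.00681/(9010×1.0869e-07) = 6.954 m
R = ρL/A = (5.10×10^-7)(6.954)/(1.0869e-07) = 32.63 Ω
P = I²R = (1.89)² × 32.63 = 117 W

117 W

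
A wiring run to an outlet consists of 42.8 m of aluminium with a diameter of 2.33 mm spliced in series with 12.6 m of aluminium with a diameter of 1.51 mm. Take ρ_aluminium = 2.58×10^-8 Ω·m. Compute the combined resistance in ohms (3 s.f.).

Segment 1: A = π(d/2)² = π(1.1650e-03 m)² = 4.264e-06 m²
R₁ = ρL/A = (2.58×10^-8)(42.8)/(4.264e-06) = 0.259 Ω
Segment 2: A = π(d/2)² = π(7.5500e-04 m)² = 1.791e-06 m²
R₂ = (2.58×10^-8)(12.6)/(1.791e-06) = 0.1815 Ω
R = R₁ + R₂ = 0.441 Ω

0.441 Ω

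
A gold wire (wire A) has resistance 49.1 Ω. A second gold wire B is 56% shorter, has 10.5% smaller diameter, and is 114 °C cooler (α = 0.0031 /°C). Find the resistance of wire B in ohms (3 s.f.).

17.4 Ω

R ∝ ρL/d² with ρ ∝ (1+αΔT), so R_B/R_A = (1 − 56/100) × (1 − 10.5/100)⁻² × (1 − 0.0031×114)
= 0.44 × 1.248 × 0.6466 = 0.3552
R_B = 0.3552 × 49.1 = 17.4 Ω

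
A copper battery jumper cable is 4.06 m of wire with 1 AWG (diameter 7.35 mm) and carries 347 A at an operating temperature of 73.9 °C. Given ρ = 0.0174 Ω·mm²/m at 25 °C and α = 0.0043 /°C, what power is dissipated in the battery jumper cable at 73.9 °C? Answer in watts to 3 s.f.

ρ = 0.0174 Ω·mm²/m = 1.74×10^-8 Ω·m
A = π(7.35/2 mm)² = π(3.6750e-03 m)² = 4.243e-05 m²
R₍25₎ = ρL/A = (1.74×10^-8)(4.06)/(4.243e-05) = 0.001665 Ω
R₍73.9₎ = R₍25₎(1 + αΔT) = 0.001665 × (1 + 0.0043×48.9) = 0.002015 Ω
P = I²R = (347)² × 0.002015 = 243 W

243 W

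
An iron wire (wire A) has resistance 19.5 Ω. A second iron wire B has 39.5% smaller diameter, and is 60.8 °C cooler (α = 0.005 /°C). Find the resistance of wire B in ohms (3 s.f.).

R ∝ ρL/d² with ρ ∝ (1+αΔT), so R_B/R_A = (1 − 39.5/100)⁻² × (1 − 0.005×60.8)
= 2.732 × 0.696 = 1.901
R_B = 1.901 × 19.5 = 37.1 Ω

37.1 Ω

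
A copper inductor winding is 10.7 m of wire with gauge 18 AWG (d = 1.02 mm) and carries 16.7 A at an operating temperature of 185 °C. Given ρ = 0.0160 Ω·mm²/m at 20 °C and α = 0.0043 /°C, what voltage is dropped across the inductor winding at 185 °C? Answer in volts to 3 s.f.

ρ = 0.0160 Ω·mm²/m = 1.60×10^-8 Ω·m
A = π(1.02/2 mm)² = π(5.1000e-04 m)² = 8.171e-07 m²
R₍20₎ = ρL/A = (1.60×10^-8)(10.7)/(8.171e-07) = 0.2095 Ω
R₍185₎ = R₍20₎(1 + αΔT) = 0.2095 × (1 + 0.0043×165) = 0.3582 Ω
V = IR = 16.7 × 0.3582 = 5.98 V

5.98 V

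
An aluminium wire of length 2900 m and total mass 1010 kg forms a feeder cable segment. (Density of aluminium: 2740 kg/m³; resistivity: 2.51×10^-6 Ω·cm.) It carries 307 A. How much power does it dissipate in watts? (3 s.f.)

ρ = 2.51×10^-6 Ω·cm = 2.51×10^-8 Ω·m
A = m/(density·L) = 1010/(2740×2900) = 1.2711e-04 m²
R = ρL/A = (2.51×10^-8)(2900)/(1.2711e-04) = 0.5727 Ω
P = I²R = (307)² × 0.5727 = 54000 W

54000 W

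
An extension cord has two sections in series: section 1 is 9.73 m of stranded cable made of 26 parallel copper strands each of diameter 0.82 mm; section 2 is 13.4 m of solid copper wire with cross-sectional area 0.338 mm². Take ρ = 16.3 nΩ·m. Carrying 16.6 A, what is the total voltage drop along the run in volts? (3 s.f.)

10.9 V

ρ = 16.3 nΩ·m = 1.63×10^-8 Ω·m
Section 1: A_strand = π(4.1000e-04)² = 5.281e-07 m²; R₁ = ρL/(N·A_s) = (1.63×10^-8)(9.73)/(26×5.281e-07) = 0.01155 Ω
Section 2: A = 0.338 mm² = 3.380e-07 m²
R₂ = (1.63×10^-8)(13.4)/(3.380e-07) = 0.6462 Ω
R = R₁ + R₂ = 0.6578 Ω
V = IR = 16.6 × 0.6578 = 10.9 V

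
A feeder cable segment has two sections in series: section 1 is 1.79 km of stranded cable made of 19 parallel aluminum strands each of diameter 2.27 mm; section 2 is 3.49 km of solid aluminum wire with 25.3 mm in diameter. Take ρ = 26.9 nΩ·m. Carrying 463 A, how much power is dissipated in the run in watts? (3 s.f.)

1.74×10^5 W

ρ = 26.9 nΩ·m = 2.69×10^-8 Ω·m
Section 1: A_strand = π(1.1350e-03)² = 4.047e-06 m²; R₁ = ρL/(N·A_s) = (2.69×10^-8)(1790)/(19×4.047e-06) = 0.6262 Ω
Section 2: A = π(d/2)² = π(1.2650e-02 m)² = 5.027e-04 m²
R₂ = (2.69×10^-8)(3490)/(5.027e-04) = 0.1867 Ω
R = R₁ + R₂ = 0.8129 Ω
P = I²R = (463)² × 0.8129 = 1.74×10^5 W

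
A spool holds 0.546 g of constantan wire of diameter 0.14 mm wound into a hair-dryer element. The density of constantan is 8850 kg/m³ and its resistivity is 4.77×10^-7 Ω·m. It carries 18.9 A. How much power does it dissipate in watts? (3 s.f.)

A = π(d/2)² = π(7.0000e-05 m)² = 1.5394e-08 m²
L = m/(density·A) = 5.460×10^-4/(8850×1.5394e-08) = 4.008 m
R = ρL/A = (4.77×10^-7)(4.008)/(1.5394e-08) = 124.2 Ω
P = I²R = (18.9)² × 124.2 = 44400 W

44400 W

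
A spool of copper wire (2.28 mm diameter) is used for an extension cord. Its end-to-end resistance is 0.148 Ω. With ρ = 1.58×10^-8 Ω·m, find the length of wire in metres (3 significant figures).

38.2 m

A = π(d/2)² = π(1.1400e-03 m)² = 4.083e-06 m²
L = RA/ρ = (0.148)(4.083e-06)/(1.58×10^-8) = 38.2 m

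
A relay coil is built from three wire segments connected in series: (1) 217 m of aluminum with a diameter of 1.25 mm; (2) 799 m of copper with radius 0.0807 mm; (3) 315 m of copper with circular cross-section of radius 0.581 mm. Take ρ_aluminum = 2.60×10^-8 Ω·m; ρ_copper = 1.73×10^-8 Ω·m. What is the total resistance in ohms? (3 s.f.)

Seg 1: A = π(d/2)² = π(6.2500e-04 m)² = 1.227e-06 m²
R_1 = (2.60×10^-8)(217)/(1.227e-06) = 4.598 Ω
Seg 2: A = πr² = π(8.0700e-05 m)² = 2.046e-08 m²
R_2 = (1.73×10^-8)(799)/(2.046e-08) = 675.6 Ω
Seg 3: A = πr² = π(5.8100e-04 m)² = 1.060e-06 m²
R_3 = (1.73×10^-8)(315)/(1.060e-06) = 5.139 Ω
R_total = R_1 + R_2 + R_3 = 685 Ω

685 Ω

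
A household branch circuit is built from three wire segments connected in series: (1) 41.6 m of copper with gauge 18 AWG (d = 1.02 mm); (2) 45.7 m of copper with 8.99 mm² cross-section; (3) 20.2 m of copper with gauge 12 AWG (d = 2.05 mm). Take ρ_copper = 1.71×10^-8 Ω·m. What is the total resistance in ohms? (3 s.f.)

Seg 1: A = π(1.02/2 mm)² = π(5.1000e-04 m)² = 8.171e-07 m²
R_1 = (1.71×10^-8)(41.6)/(8.171e-07) = 0.8706 Ω
Seg 2: A = 8.99 mm² = 8.990e-06 m²
R_2 = (1.71×10^-8)(45.7)/(8.990e-06) = 0.08693 Ω
Seg 3: A = π(2.05/2 mm)² = π(1.0250e-03 m)² = 3.301e-06 m²
R_3 = (1.71×10^-8)(20.2)/(3.301e-06) = 0.1047 Ω
R_total = R_1 + R_2 + R_3 = 1.06 Ω

1.06 Ω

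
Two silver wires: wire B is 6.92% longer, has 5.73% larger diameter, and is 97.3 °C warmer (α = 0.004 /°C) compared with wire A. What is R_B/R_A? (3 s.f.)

1.33

R ∝ ρL/d² with ρ ∝ (1+αΔT), so R_B/R_A = (1 + 6.92/100) × (1 + 5.73/100)⁻² × (1 + 0.004×97.3)
= 1.069 × 0.8945 × 1.389 = 1.33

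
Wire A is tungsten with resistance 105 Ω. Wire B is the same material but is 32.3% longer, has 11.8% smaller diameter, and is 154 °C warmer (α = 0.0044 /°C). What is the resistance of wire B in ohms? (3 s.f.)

300 Ω

R ∝ ρL/d² with ρ ∝ (1+αΔT), so R_B/R_A = (1 + 32.3/100) × (1 − 11.8/100)⁻² × (1 + 0.0044×154)
= 1.323 × 1.286 × 1.678 = 2.853
R_B = 2.853 × 105 = 300 Ω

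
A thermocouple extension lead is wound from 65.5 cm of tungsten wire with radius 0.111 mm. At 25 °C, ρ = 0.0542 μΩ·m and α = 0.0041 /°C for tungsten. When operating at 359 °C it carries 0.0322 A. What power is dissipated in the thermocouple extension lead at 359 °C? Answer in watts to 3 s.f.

0.00225 W

ρ = 0.0542 μΩ·m = 5.42×10^-8 Ω·m
A = πr² = π(1.1100e-04 m)² = 3.871e-08 m²
R₍25₎ = ρL/A = (5.42×10^-8)(0.655)/(3.871e-08) = 0.9172 Ω
R₍359₎ = R₍25₎(1 + αΔT) = 0.9172 × (1 + 0.0041×334) = 2.173 Ω
P = I²R = (0.0322)² × 2.173 = 0.00225 W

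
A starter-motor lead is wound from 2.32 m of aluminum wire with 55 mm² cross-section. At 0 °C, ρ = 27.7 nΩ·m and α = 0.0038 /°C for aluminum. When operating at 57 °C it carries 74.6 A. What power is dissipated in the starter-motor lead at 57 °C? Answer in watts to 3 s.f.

7.91 W

ρ = 27.7 nΩ·m = 2.77×10^-8 Ω·m
A = 55 mm² = 5.500e-05 m²
R₍0₎ = ρL/A = (2.77×10^-8)(2.32)/(5.500e-05) = 0.001168 Ω
R₍57₎ = R₍0₎(1 + αΔT) = 0.001168 × (1 + 0.0038×57) = 0.001422 Ω
P = I²R = (74.6)² × 0.001422 = 7.91 W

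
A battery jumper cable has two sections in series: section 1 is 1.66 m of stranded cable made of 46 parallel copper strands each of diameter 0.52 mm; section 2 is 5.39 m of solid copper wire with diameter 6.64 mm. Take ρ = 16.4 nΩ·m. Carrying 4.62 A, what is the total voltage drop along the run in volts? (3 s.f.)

0.0247 V

ρ = 16.4 nΩ·m = 1.64×10^-8 Ω·m
Section 1: A_strand = π(2.6000e-04)² = 2.124e-07 m²; R₁ = ρL/(N·A_s) = (1.64×10^-8)(1.66)/(46×2.124e-07) = 0.002787 Ω
Section 2: A = π(d/2)² = π(3.3200e-03 m)² = 3.463e-05 m²
R₂ = (1.64×10^-8)(5.39)/(3.463e-05) = 0.002553 Ω
R = R₁ + R₂ = 0.005339 Ω
V = IR = 4.62 × 0.005339 = 0.0247 V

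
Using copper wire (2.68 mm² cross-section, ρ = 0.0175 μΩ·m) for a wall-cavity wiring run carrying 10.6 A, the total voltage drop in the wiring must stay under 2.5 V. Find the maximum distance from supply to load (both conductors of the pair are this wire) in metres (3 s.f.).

ρ = 0.0175 μΩ·m = 1.75×10^-8 Ω·m
A = 2.68 mm² = 2.680e-06 m²
L_max = V_max·A/(2·ρI) = (2.5)(2.680e-06)/(2×1.75×10^-8×10.6) = 18.1 m

18.1 m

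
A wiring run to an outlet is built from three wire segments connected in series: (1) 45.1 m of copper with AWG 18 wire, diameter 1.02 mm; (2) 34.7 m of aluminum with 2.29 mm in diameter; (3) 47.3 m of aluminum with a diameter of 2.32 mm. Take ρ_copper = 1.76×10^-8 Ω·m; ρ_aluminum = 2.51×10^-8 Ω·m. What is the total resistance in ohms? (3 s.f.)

Seg 1: A = π(1.02/2 mm)² = π(5.1000e-04 m)² = 8.171e-07 m²
R_1 = (1.76×10^-8)(45.1)/(8.171e-07) = 0.9714 Ω
Seg 2: A = π(d/2)² = π(1.1450e-03 m)² = 4.119e-06 m²
R_2 = (2.51×10^-8)(34.7)/(4.119e-06) = 0.2115 Ω
Seg 3: A = π(d/2)² = π(1.1600e-03 m)² = 4.227e-06 m²
R_3 = (2.51×10^-8)(47.3)/(4.227e-06) = 0.2808 Ω
R_total = R_1 + R_2 + R_3 = 1.46 Ω

1.46 Ω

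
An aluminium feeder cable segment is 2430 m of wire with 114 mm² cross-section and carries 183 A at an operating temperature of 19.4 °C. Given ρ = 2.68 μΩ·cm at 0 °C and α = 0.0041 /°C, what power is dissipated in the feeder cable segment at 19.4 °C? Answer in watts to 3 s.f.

ρ = 2.68 μΩ·cm = 2.68×10^-8 Ω·m
A = 114 mm² = 1.140e-04 m²
R₍0₎ = ρL/A = (2.68×10^-8)(2430)/(1.140e-04) = 0.5713 Ω
R₍19.4₎ = R₍0₎(1 + αΔT) = 0.5713 × (1 + 0.0041×19.4) = 0.6167 Ω
P = I²R = (183)² × 0.6167 = 20700 W

20700 W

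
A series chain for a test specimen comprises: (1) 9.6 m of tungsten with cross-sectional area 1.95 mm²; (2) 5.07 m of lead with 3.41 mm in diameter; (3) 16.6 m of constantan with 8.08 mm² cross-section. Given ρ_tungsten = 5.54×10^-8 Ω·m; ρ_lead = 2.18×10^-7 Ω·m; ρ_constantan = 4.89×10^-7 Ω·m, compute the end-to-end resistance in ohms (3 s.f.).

1.40 Ω

Seg 1: A = 1.95 mm² = 1.950e-06 m²
R_1 = (5.54×10^-8)(9.6)/(1.950e-06) = 0.2727 Ω
Seg 2: A = π(d/2)² = π(1.7050e-03 m)² = 9.133e-06 m²
R_2 = (2.18×10^-7)(5.07)/(9.133e-06) = 0.121 Ω
Seg 3: A = 8.08 mm² = 8.080e-06 m²
R_3 = (4.89×10^-7)(16.6)/(8.080e-06) = 1.005 Ω
R_total = R_1 + R_2 + R_3 = 1.40 Ω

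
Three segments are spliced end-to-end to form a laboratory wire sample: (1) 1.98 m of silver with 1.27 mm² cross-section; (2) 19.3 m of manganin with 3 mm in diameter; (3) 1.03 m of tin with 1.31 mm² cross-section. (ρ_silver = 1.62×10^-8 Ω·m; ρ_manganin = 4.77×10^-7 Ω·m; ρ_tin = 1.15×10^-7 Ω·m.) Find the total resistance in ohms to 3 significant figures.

Seg 1: A = 1.27 mm² = 1.270e-06 m²
R_1 = (1.62×10^-8)(1.98)/(1.270e-06) = 0.02526 Ω
Seg 2: A = π(d/2)² = π(1.5000e-03 m)² = 7.069e-06 m²
R_2 = (4.77×10^-7)(19.3)/(7.069e-06) = 1.302 Ω
Seg 3: A = 1.31 mm² = 1.310e-06 m²
R_3 = (1.15×10^-7)(1.03)/(1.310e-06) = 0.09042 Ω
R_total = R_1 + R_2 + R_3 = 1.42 Ω

1.42 Ω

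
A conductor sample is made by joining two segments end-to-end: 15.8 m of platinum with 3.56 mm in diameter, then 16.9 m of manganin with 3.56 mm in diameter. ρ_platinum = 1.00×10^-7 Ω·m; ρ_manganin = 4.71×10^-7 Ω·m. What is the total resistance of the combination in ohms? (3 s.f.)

Segment 1: A = π(d/2)² = π(1.7800e-03 m)² = 9.954e-06 m²
R₁ = ρL/A = (1.00×10^-7)(15.8)/(9.954e-06) = 0.1587 Ω
R₂ = (4.71×10^-7)(16.9)/(9.954e-06) = 0.7997 Ω
R = R₁ + R₂ = 0.958 Ω

0.958 Ω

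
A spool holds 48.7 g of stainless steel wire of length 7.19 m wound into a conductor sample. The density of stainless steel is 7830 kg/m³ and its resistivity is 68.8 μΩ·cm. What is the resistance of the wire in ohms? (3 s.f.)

5.72 Ω

ρ = 68.8 μΩ·cm = 6.88×10^-7 Ω·m
A = m/(density·L) = 0.0487/(7830×7.19) = 8.6504e-07 m²
R = ρL/A = (6.88×10^-7)(7.19)/(8.6504e-07) = 5.72 Ω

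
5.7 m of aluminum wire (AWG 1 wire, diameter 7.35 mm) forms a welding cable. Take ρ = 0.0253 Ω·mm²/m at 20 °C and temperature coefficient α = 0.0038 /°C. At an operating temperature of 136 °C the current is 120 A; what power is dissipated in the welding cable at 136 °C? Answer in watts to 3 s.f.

70.5 W

ρ = 0.0253 Ω·mm²/m = 2.53×10^-8 Ω·m
A = π(7.35/2 mm)² = π(3.6750e-03 m)² = 4.243e-05 m²
R₍20₎ = ρL/A = (2.53×10^-8)(5.7)/(4.243e-05) = 0.003399 Ω
R₍136₎ = R₍20₎(1 + αΔT) = 0.003399 × (1 + 0.0038×116) = 0.004897 Ω
P = I²R = (120)² × 0.004897 = 70.5 W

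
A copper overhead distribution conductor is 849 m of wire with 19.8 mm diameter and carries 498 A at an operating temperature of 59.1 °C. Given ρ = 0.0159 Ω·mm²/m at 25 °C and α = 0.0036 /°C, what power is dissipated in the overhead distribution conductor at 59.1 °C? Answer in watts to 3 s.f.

ρ = 0.0159 Ω·mm²/m = 1.59×10^-8 Ω·m
A = π(d/2)² = π(9.9000e-03 m)² = 3.079e-04 m²
R₍25₎ = ρL/A = (1.59×10^-8)(849)/(3.079e-04) = 0.04384 Ω
R₍59.1₎ = R₍25₎(1 + αΔT) = 0.04384 × (1 + 0.0036×34.1) = 0.04922 Ω
P = I²R = (498)² × 0.04922 = 12200 W

12200 W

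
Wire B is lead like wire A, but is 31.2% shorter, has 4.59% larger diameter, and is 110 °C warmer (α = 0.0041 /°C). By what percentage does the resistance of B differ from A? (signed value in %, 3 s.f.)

-8.74%

R ∝ ρL/d² with ρ ∝ (1+αΔT), so R_B/R_A = (1 − 31.2/100) × (1 + 4.59/100)⁻² × (1 + 0.0041×110)
= 0.688 × 0.9142 × 1.451 = 0.9126
(R_B − R_A)/R_A = 0.9126 − 1 = -8.74%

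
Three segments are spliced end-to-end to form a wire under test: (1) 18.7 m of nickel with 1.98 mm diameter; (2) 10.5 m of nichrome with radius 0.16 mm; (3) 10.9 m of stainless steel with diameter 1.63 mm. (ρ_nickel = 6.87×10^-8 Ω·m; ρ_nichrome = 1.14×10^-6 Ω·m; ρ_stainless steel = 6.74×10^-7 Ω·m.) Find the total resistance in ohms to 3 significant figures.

Seg 1: A = π(d/2)² = π(9.9000e-04 m)² = 3.079e-06 m²
R_1 = (6.87×10^-8)(18.7)/(3.079e-06) = 0.4172 Ω
Seg 2: A = πr² = π(1.6000e-04 m)² = 8.042e-08 m²
R_2 = (1.14×10^-6)(10.5)/(8.042e-08) = 148.8 Ω
Seg 3: A = π(d/2)² = π(8.1500e-04 m)² = 2.087e-06 m²
R_3 = (6.74×10^-7)(10.9)/(2.087e-06) = 3.521 Ω
R_total = R_1 + R_2 + R_3 = 153 Ω

153 Ω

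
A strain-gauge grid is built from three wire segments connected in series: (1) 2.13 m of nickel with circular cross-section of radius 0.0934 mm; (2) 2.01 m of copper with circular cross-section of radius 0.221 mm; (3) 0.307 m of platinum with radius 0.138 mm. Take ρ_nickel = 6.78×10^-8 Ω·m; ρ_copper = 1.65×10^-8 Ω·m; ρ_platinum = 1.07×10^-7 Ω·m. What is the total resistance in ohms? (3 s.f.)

6.03 Ω

Seg 1: A = πr² = π(9.3400e-05 m)² = 2.741e-08 m²
R_1 = (6.78×10^-8)(2.13)/(2.741e-08) = 5.269 Ω
Seg 2: A = πr² = π(2.2100e-04 m)² = 1.534e-07 m²
R_2 = (1.65×10^-8)(2.01)/(1.534e-07) = 0.2161 Ω
Seg 3: A = πr² = π(1.3800e-04 m)² = 5.983e-08 m²
R_3 = (1.07×10^-7)(0.307)/(5.983e-08) = 0.5491 Ω
R_total = R_1 + R_2 + R_3 = 6.03 Ω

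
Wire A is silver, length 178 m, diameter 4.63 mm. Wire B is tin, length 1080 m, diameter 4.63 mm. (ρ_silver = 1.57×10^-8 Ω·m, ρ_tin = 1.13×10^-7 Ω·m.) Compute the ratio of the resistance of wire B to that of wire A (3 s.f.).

43.7

R ∝ ρL/d², so R_B/R_A = (ρ_B/ρ_A) × (L_B/L_A)
= (1.13×10^-7/1.57×10^-8) × (1080/178) = 43.7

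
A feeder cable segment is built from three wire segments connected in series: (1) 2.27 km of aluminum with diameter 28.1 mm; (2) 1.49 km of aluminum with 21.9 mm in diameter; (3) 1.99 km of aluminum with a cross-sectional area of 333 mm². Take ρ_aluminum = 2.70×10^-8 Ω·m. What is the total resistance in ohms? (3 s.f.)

0.367 Ω

Seg 1: A = π(d/2)² = π(1.4050e-02 m)² = 6.202e-04 m²
R_1 = (2.70×10^-8)(2270)/(6.202e-04) = 0.09883 Ω
Seg 2: A = π(d/2)² = π(1.0950e-02 m)² = 3.767e-04 m²
R_2 = (2.70×10^-8)(1490)/(3.767e-04) = 0.1068 Ω
Seg 3: A = 333 mm² = 3.330e-04 m²
R_3 = (2.70×10^-8)(1990)/(3.330e-04) = 0.1614 Ω
R_total = R_1 + R_2 + R_3 = 0.367 Ω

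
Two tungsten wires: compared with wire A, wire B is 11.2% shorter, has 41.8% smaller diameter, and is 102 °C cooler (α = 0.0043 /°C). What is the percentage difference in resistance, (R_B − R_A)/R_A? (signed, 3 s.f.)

R ∝ ρL/d² with ρ ∝ (1+αΔT), so R_B/R_A = (1 − 11.2/100) × (1 − 41.8/100)⁻² × (1 − 0.0043×102)
= 0.888 × 2.952 × 0.5614 = 1.472
(R_B − R_A)/R_A = 1.472 − 1 = 47.2%

47.2%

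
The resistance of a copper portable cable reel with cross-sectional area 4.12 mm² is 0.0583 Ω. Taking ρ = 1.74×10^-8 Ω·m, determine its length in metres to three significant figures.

13.8 m

A = 4.12 mm² = 4.120e-06 m²
L = RA/ρ = (0.0583)(4.120e-06)/(1.74×10^-8) = 13.8 m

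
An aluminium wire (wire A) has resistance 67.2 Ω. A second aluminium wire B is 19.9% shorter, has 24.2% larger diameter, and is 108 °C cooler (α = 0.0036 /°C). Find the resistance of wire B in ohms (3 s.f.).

R ∝ ρL/d² with ρ ∝ (1+αΔT), so R_B/R_A = (1 − 19.9/100) × (1 + 24.2/100)⁻² × (1 − 0.0036×108)
= 0.801 × 0.6483 × 0.6112 = 0.3174
R_B = 0.3174 × 67.2 = 21.3 Ω

21.3 Ω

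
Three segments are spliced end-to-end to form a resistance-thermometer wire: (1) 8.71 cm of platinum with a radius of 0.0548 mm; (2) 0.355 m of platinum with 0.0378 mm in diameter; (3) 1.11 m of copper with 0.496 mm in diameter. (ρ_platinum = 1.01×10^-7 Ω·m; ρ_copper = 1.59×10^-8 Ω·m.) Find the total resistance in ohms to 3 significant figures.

33.0 Ω

Seg 1: A = πr² = π(5.4800e-05 m)² = 9.434e-09 m²
R_1 = (1.01×10^-7)(0.0871)/(9.434e-09) = 0.9325 Ω
Seg 2: A = π(d/2)² = π(1.8900e-05 m)² = 1.122e-09 m²
R_2 = (1.01×10^-7)(0.355)/(1.122e-09) = 31.95 Ω
Seg 3: A = π(d/2)² = π(2.4800e-04 m)² = 1.932e-07 m²
R_3 = (1.59×10^-8)(1.11)/(1.932e-07) = 0.09134 Ω
R_total = R_1 + R_2 + R_3 = 33.0 Ω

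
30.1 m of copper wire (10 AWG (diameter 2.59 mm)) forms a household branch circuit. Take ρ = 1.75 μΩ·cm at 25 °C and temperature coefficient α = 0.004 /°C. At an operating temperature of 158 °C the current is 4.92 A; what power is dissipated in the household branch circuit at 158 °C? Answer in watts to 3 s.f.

ρ = 1.75 μΩ·cm = 1.75×10^-8 Ω·m
A = π(2.59/2 mm)² = π(1.2950e-03 m)² = 5.269e-06 m²
R₍25₎ = ρL/A = (1.75×10^-8)(30.1)/(5.269e-06) = 0.09998 Ω
R₍158₎ = R₍25₎(1 + αΔT) = 0.09998 × (1 + 0.004×133) = 0.1532 Ω
P = I²R = (4.92)² × 0.1532 = 3.71 W

3.71 W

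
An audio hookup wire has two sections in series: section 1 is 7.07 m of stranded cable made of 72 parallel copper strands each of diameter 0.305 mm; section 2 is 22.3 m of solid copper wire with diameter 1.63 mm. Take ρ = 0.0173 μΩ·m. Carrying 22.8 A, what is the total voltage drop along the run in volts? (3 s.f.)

ρ = 0.0173 μΩ·m = 1.73×10^-8 Ω·m
Section 1: A_strand = π(1.5250e-04)² = 7.306e-08 m²; R₁ = ρL/(N·A_s) = (1.73×10^-8)(7.07)/(72×7.306e-08) = 0.02325 Ω
Section 2: A = π(d/2)² = π(8.1500e-04 m)² = 2.087e-06 m²
R₂ = (1.73×10^-8)(22.3)/(2.087e-06) = 0.1849 Ω
R = R₁ + R₂ = 0.2081 Ω
V = IR = 22.8 × 0.2081 = 4.75 V

4.75 V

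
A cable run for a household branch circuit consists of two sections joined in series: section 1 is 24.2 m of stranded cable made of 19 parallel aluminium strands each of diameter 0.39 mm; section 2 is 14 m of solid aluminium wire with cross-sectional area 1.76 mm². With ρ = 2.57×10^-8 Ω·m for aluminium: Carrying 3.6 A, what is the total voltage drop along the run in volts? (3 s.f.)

Section 1: A_strand = π(1.9500e-04)² = 1.195e-07 m²; R₁ = ρL/(N·A_s) = (2.57×10^-8)(24.2)/(19×1.195e-07) = 0.274 Ω
Section 2: A = 1.76 mm² = 1.760e-06 m²
R₂ = (2.57×10^-8)(14)/(1.760e-06) = 0.2044 Ω
R = R₁ + R₂ = 0.4784 Ω
V = IR = 3.6 × 0.4784 = 1.72 V

1.72 V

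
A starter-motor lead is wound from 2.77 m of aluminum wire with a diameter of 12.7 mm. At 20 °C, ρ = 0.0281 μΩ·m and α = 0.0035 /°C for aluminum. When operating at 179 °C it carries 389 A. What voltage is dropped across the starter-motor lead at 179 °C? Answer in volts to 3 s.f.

0.372 V

ρ = 0.0281 μΩ·m = 2.81×10^-8 Ω·m
A = π(d/2)² = π(6.3500e-03 m)² = 1.267e-04 m²
R₍20₎ = ρL/A = (2.81×10^-8)(2.77)/(1.267e-04) = 6.145×10^-4 Ω
R₍179₎ = R₍20₎(1 + αΔT) = 6.145×10^-4 × (1 + 0.0035×159) = 9.564×10^-4 Ω
V = IR = 389 × 9.564×10^-4 = 0.372 V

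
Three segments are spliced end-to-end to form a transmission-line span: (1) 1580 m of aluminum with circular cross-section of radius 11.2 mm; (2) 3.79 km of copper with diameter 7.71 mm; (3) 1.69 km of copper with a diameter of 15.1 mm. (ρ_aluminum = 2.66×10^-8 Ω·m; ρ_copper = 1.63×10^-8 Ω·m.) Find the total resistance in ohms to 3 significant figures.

1.58 Ω

Seg 1: A = πr² = π(1.1200e-02 m)² = 3.941e-04 m²
R_1 = (2.66×10^-8)(1580)/(3.941e-04) = 0.1066 Ω
Seg 2: A = π(d/2)² = π(3.8550e-03 m)² = 4.669e-05 m²
R_2 = (1.63×10^-8)(3790)/(4.669e-05) = 1.323 Ω
Seg 3: A = π(d/2)² = π(7.5500e-03 m)² = 1.791e-04 m²
R_3 = (1.63×10^-8)(1690)/(1.791e-04) = 0.1538 Ω
R_total = R_1 + R_2 + R_3 = 1.58 Ω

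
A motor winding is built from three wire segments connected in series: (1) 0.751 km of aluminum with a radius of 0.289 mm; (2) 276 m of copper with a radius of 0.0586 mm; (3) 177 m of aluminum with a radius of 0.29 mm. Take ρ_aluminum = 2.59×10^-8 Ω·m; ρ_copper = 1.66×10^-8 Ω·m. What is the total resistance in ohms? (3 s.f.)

Seg 1: A = πr² = π(2.8900e-04 m)² = 2.624e-07 m²
R_1 = (2.59×10^-8)(751)/(2.624e-07) = 74.13 Ω
Seg 2: A = πr² = π(5.8600e-05 m)² = 1.079e-08 m²
R_2 = (1.66×10^-8)(276)/(1.079e-08) = 424.7 Ω
Seg 3: A = πr² = π(2.9000e-04 m)² = 2.642e-07 m²
R_3 = (2.59×10^-8)(177)/(2.642e-07) = 17.35 Ω
R_total = R_1 + R_2 + R_3 = 516 Ω

516 Ω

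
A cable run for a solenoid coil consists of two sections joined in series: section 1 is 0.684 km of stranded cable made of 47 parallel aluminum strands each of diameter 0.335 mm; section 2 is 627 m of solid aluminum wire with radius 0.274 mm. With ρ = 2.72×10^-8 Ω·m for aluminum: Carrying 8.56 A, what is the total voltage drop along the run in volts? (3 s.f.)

657 V

Section 1: A_strand = π(1.6750e-04)² = 8.814e-08 m²; R₁ = ρL/(N·A_s) = (2.72×10^-8)(684)/(47×8.814e-08) = 4.491 Ω
Section 2: A = πr² = π(2.7400e-04 m)² = 2.359e-07 m²
R₂ = (2.72×10^-8)(627)/(2.359e-07) = 72.31 Ω
R = R₁ + R₂ = 76.8 Ω
V = IR = 8.56 × 76.8 = 657 V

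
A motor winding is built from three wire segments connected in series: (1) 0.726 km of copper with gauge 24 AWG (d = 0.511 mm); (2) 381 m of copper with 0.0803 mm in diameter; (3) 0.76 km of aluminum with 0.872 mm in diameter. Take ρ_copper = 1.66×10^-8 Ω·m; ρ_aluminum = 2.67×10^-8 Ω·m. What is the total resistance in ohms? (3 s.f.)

Seg 1: A = π(0.511/2 mm)² = π(2.5550e-04 m)² = 2.051e-07 m²
R_1 = (1.66×10^-8)(726)/(2.051e-07) = 58.76 Ω
Seg 2: A = π(d/2)² = π(4.0150e-05 m)² = 5.064e-09 m²
R_2 = (1.66×10^-8)(381)/(5.064e-09) = 1249 Ω
Seg 3: A = π(d/2)² = π(4.3600e-04 m)² = 5.972e-07 m²
R_3 = (2.67×10^-8)(760)/(5.972e-07) = 33.98 Ω
R_total = R_1 + R_2 + R_3 = 1340 Ω

1340 Ω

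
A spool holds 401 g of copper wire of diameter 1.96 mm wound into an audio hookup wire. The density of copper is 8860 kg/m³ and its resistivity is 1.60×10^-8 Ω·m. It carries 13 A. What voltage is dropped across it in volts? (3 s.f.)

A = π(d/2)² = π(9.8000e-04 m)² = 3.0172e-06 m²
L = m/(density·A) = 0.401/(8860×3.0172e-06) = 15 m
R = ρL/A = (1.60×10^-8)(15)/(3.0172e-06) = 0.07955 Ω
V = IR = 13 × 0.07955 = 1.03 V

1.03 V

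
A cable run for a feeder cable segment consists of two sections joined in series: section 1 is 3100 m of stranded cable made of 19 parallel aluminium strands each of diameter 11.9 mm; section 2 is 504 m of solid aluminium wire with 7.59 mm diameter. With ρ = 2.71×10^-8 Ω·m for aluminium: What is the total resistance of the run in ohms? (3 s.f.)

0.342 Ω

Section 1: A_strand = π(5.9500e-03)² = 1.112e-04 m²; R₁ = ρL/(N·A_s) = (2.71×10^-8)(3100)/(19×1.112e-04) = 0.03976 Ω
Section 2: A = π(d/2)² = π(3.7950e-03 m)² = 4.525e-05 m²
R₂ = (2.71×10^-8)(504)/(4.525e-05) = 0.3019 Ω
R = R₁ + R₂ = 0.342 Ω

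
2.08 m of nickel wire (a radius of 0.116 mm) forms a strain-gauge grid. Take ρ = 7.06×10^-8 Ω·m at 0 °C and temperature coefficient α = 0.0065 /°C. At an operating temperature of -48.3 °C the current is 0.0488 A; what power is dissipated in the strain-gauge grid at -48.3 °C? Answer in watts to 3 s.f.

A = πr² = π(1.1600e-04 m)² = 4.227e-08 m²
R₍0₎ = ρL/A = (7.06×10^-8)(2.08)/(4.227e-08) = 3.474 Ω
R₍-48.3₎ = R₍0₎(1 + αΔT) = 3.474 × (1 + 0.0065×-48.3) = 2.383 Ω
P = I²R = (0.0488)² × 2.383 = 0.00568 W

0.00568 W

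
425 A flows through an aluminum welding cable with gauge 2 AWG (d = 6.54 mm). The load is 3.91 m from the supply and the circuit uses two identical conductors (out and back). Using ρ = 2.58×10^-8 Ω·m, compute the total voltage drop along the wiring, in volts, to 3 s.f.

2.55 V

A = π(6.54/2 mm)² = π(3.2700e-03 m)² = 3.359e-05 m²
Total conductor length (both ways) L = 2 × 3.91 = 7.82 m
R = ρL/A = (2.58×10^-8)(7.82)/(3.359e-05) = 0.006006 Ω
V = IR = 425 × 0.006006 = 2.55 V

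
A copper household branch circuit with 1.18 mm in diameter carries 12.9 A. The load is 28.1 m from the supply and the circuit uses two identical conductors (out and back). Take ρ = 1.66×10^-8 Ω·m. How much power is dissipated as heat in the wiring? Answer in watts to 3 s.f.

A = π(d/2)² = π(5.9000e-04 m)² = 1.094e-06 m²
Total conductor length (both ways) L = 2 × 28.1 = 56.2 m
R = ρL/A = (1.66×10^-8)(56.2)/(1.094e-06) = 0.8531 Ω
P = I²R = (12.9)² × 0.8531 = 142 W

142 W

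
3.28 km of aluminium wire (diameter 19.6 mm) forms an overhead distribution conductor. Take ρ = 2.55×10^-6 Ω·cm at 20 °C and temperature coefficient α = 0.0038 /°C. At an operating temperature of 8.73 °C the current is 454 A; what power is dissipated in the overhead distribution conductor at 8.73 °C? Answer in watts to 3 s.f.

54700 W

ρ = 2.55×10^-6 Ω·cm = 2.55×10^-8 Ω·m
A = π(d/2)² = π(9.8000e-03 m)² = 3.017e-04 m²
R₍20₎ = ρL/A = (2.55×10^-8)(3280)/(3.017e-04) = 0.2772 Ω
R₍8.73₎ = R₍20₎(1 + αΔT) = 0.2772 × (1 + 0.0038×-11.3) = 0.2653 Ω
P = I²R = (454)² × 0.2653 = 54700 W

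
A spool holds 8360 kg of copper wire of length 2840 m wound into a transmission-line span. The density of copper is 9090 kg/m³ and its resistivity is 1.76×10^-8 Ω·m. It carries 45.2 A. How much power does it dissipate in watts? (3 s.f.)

A = m/(density·L) = 8360/(9090×2840) = 3.2384e-04 m²
R = ρL/A = (1.76×10^-8)(2840)/(3.2384e-04) = 0.1544 Ω
P = I²R = (45.2)² × 0.1544 = 315 W

315 W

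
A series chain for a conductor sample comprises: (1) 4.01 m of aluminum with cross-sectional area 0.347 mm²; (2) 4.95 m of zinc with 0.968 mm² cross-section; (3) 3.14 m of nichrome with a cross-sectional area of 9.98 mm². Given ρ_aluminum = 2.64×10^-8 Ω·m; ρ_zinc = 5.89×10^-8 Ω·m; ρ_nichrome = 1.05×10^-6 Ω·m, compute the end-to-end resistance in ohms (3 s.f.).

Seg 1: A = 0.347 mm² = 3.470e-07 m²
R_1 = (2.64×10^-8)(4.01)/(3.470e-07) = 0.3051 Ω
Seg 2: A = 0.968 mm² = 9.680e-07 m²
R_2 = (5.89×10^-8)(4.95)/(9.680e-07) = 0.3012 Ω
Seg 3: A = 9.98 mm² = 9.980e-06 m²
R_3 = (1.05×10^-6)(3.14)/(9.980e-06) = 0.3304 Ω
R_total = R_1 + R_2 + R_3 = 0.937 Ω

0.937 Ω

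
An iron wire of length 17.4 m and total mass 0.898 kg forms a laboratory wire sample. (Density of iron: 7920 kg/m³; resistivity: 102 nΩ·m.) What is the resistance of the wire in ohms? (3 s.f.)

ρ = 102 nΩ·m = 1.02×10^-7 Ω·m
A = m/(density·L) = 0.898/(7920×17.4) = 6.5163e-06 m²
R = ρL/A = (1.02×10^-7)(17.4)/(6.5163e-06) = 0.272 Ω

0.272 Ω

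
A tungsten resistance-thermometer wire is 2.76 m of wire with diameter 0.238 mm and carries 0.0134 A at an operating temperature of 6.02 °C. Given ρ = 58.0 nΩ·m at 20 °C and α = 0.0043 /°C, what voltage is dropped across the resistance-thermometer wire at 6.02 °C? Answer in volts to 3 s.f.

0.0453 V

ρ = 58.0 nΩ·m = 5.80×10^-8 Ω·m
A = π(d/2)² = π(1.1900e-04 m)² = 4.449e-08 m²
R₍20₎ = ρL/A = (5.80×10^-8)(2.76)/(4.449e-08) = 3.598 Ω
R₍6.02₎ = R₍20₎(1 + αΔT) = 3.598 × (1 + 0.0043×-14) = 3.382 Ω
V = IR = 0.0134 × 3.382 = 0.0453 V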